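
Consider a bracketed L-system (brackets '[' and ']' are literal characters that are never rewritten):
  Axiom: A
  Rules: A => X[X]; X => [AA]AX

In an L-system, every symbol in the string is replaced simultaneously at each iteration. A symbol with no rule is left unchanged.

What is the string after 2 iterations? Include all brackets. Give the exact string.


Answer: [AA]AX[[AA]AX]

Derivation:
Step 0: A
Step 1: X[X]
Step 2: [AA]AX[[AA]AX]


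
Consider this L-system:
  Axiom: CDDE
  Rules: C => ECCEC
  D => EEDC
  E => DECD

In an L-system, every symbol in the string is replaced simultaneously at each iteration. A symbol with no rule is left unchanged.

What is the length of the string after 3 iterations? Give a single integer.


Step 0: length = 4
Step 1: length = 17
Step 2: length = 74
Step 3: length = 325

Answer: 325


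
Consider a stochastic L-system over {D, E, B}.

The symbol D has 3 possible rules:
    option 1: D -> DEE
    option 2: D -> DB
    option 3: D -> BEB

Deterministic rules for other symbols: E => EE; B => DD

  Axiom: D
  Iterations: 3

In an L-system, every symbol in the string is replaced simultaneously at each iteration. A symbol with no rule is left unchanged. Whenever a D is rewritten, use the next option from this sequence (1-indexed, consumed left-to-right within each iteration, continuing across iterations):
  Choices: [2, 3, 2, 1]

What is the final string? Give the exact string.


Step 0: D
Step 1: DB  (used choices [2])
Step 2: BEBDD  (used choices [3])
Step 3: DDEEDDDBDEE  (used choices [2, 1])

Answer: DDEEDDDBDEE


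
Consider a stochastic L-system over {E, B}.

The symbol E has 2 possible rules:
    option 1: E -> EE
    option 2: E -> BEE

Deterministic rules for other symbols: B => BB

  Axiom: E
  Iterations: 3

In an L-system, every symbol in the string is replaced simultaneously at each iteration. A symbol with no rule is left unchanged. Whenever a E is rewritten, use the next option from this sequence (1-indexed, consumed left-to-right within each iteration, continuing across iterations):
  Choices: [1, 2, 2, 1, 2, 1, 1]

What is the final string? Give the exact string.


Step 0: E
Step 1: EE  (used choices [1])
Step 2: BEEBEE  (used choices [2, 2])
Step 3: BBEEBEEBBEEEE  (used choices [1, 2, 1, 1])

Answer: BBEEBEEBBEEEE


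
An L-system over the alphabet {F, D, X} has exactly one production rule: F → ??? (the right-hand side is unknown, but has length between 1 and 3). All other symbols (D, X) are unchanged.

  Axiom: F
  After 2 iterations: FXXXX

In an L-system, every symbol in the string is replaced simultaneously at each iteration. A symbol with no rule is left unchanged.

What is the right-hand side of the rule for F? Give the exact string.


Trying F → FXX:
  Step 0: F
  Step 1: FXX
  Step 2: FXXXX
Matches the given result.

Answer: FXX


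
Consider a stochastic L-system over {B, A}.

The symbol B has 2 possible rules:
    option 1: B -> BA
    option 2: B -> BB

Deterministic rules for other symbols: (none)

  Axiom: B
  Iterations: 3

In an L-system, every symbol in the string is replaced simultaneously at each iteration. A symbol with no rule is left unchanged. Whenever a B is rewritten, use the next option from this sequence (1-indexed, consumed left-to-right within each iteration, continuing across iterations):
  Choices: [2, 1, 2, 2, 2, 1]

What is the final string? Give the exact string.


Answer: BBABBBA

Derivation:
Step 0: B
Step 1: BB  (used choices [2])
Step 2: BABB  (used choices [1, 2])
Step 3: BBABBBA  (used choices [2, 2, 1])


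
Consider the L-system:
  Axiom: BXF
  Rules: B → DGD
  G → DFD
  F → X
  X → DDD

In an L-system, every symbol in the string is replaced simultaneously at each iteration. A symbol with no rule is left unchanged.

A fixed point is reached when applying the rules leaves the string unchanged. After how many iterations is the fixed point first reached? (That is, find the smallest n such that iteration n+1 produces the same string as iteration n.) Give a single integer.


Answer: 4

Derivation:
Step 0: BXF
Step 1: DGDDDDX
Step 2: DDFDDDDDDDD
Step 3: DDXDDDDDDDD
Step 4: DDDDDDDDDDDDD
Step 5: DDDDDDDDDDDDD  (unchanged — fixed point at step 4)


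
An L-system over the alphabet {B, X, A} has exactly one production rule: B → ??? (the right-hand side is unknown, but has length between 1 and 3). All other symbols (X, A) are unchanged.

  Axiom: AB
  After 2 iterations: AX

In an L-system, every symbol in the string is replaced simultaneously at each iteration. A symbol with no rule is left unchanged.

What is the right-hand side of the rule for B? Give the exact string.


Answer: X

Derivation:
Trying B → X:
  Step 0: AB
  Step 1: AX
  Step 2: AX
Matches the given result.


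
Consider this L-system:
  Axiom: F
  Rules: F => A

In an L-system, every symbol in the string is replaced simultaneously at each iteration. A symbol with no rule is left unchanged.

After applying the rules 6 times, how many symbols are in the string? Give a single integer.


Step 0: length = 1
Step 1: length = 1
Step 2: length = 1
Step 3: length = 1
Step 4: length = 1
Step 5: length = 1
Step 6: length = 1

Answer: 1


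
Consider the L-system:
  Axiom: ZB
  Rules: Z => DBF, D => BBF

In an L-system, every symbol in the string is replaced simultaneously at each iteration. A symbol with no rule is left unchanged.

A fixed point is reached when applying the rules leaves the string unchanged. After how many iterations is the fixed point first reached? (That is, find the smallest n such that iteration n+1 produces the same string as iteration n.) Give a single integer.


Step 0: ZB
Step 1: DBFB
Step 2: BBFBFB
Step 3: BBFBFB  (unchanged — fixed point at step 2)

Answer: 2


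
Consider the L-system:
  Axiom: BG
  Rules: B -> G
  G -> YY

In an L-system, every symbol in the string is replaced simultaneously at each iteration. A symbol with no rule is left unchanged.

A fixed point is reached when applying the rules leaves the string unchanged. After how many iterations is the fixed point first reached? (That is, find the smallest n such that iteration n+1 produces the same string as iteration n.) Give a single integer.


Step 0: BG
Step 1: GYY
Step 2: YYYY
Step 3: YYYY  (unchanged — fixed point at step 2)

Answer: 2


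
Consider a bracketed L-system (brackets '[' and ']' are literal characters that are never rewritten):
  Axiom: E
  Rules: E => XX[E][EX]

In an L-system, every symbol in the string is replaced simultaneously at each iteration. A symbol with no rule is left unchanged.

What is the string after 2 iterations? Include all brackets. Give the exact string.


Answer: XX[XX[E][EX]][XX[E][EX]X]

Derivation:
Step 0: E
Step 1: XX[E][EX]
Step 2: XX[XX[E][EX]][XX[E][EX]X]


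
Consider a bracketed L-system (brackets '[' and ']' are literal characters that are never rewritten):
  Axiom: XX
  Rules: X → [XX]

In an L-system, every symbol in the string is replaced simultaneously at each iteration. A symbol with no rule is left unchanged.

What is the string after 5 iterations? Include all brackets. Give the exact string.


Answer: [[[[[XX][XX]][[XX][XX]]][[[XX][XX]][[XX][XX]]]][[[[XX][XX]][[XX][XX]]][[[XX][XX]][[XX][XX]]]]][[[[[XX][XX]][[XX][XX]]][[[XX][XX]][[XX][XX]]]][[[[XX][XX]][[XX][XX]]][[[XX][XX]][[XX][XX]]]]]

Derivation:
Step 0: XX
Step 1: [XX][XX]
Step 2: [[XX][XX]][[XX][XX]]
Step 3: [[[XX][XX]][[XX][XX]]][[[XX][XX]][[XX][XX]]]
Step 4: [[[[XX][XX]][[XX][XX]]][[[XX][XX]][[XX][XX]]]][[[[XX][XX]][[XX][XX]]][[[XX][XX]][[XX][XX]]]]
Step 5: [[[[[XX][XX]][[XX][XX]]][[[XX][XX]][[XX][XX]]]][[[[XX][XX]][[XX][XX]]][[[XX][XX]][[XX][XX]]]]][[[[[XX][XX]][[XX][XX]]][[[XX][XX]][[XX][XX]]]][[[[XX][XX]][[XX][XX]]][[[XX][XX]][[XX][XX]]]]]


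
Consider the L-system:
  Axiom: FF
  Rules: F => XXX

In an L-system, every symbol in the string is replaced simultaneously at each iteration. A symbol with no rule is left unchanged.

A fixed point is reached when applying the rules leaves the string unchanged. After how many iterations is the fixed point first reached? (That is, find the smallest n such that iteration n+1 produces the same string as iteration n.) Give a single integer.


Answer: 1

Derivation:
Step 0: FF
Step 1: XXXXXX
Step 2: XXXXXX  (unchanged — fixed point at step 1)


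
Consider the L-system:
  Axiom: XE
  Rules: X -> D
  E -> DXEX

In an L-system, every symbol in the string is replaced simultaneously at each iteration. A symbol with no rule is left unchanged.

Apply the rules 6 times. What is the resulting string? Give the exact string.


Answer: DDDDDDDDDDDDXEXDDDDD

Derivation:
Step 0: XE
Step 1: DDXEX
Step 2: DDDDXEXD
Step 3: DDDDDDXEXDD
Step 4: DDDDDDDDXEXDDD
Step 5: DDDDDDDDDDXEXDDDD
Step 6: DDDDDDDDDDDDXEXDDDDD


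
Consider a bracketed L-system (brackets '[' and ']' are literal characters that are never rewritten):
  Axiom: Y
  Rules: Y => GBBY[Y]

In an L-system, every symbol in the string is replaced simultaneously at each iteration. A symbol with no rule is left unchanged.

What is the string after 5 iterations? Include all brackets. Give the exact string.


Answer: GBBGBBGBBGBBGBBY[Y][GBBY[Y]][GBBGBBY[Y][GBBY[Y]]][GBBGBBGBBY[Y][GBBY[Y]][GBBGBBY[Y][GBBY[Y]]]][GBBGBBGBBGBBY[Y][GBBY[Y]][GBBGBBY[Y][GBBY[Y]]][GBBGBBGBBY[Y][GBBY[Y]][GBBGBBY[Y][GBBY[Y]]]]]

Derivation:
Step 0: Y
Step 1: GBBY[Y]
Step 2: GBBGBBY[Y][GBBY[Y]]
Step 3: GBBGBBGBBY[Y][GBBY[Y]][GBBGBBY[Y][GBBY[Y]]]
Step 4: GBBGBBGBBGBBY[Y][GBBY[Y]][GBBGBBY[Y][GBBY[Y]]][GBBGBBGBBY[Y][GBBY[Y]][GBBGBBY[Y][GBBY[Y]]]]
Step 5: GBBGBBGBBGBBGBBY[Y][GBBY[Y]][GBBGBBY[Y][GBBY[Y]]][GBBGBBGBBY[Y][GBBY[Y]][GBBGBBY[Y][GBBY[Y]]]][GBBGBBGBBGBBY[Y][GBBY[Y]][GBBGBBY[Y][GBBY[Y]]][GBBGBBGBBY[Y][GBBY[Y]][GBBGBBY[Y][GBBY[Y]]]]]


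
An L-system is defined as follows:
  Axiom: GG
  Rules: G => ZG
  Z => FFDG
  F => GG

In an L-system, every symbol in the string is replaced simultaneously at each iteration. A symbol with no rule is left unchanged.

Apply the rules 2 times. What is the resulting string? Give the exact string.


Step 0: GG
Step 1: ZGZG
Step 2: FFDGZGFFDGZG

Answer: FFDGZGFFDGZG


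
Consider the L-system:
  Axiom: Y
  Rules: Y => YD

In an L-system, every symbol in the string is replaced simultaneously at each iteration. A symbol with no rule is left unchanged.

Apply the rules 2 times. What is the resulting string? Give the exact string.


Answer: YDD

Derivation:
Step 0: Y
Step 1: YD
Step 2: YDD


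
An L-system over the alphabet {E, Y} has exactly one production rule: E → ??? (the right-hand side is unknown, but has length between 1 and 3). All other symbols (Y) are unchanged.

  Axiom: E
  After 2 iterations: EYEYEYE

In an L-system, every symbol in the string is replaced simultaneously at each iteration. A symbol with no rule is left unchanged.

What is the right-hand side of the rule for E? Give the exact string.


Answer: EYE

Derivation:
Trying E → EYE:
  Step 0: E
  Step 1: EYE
  Step 2: EYEYEYE
Matches the given result.


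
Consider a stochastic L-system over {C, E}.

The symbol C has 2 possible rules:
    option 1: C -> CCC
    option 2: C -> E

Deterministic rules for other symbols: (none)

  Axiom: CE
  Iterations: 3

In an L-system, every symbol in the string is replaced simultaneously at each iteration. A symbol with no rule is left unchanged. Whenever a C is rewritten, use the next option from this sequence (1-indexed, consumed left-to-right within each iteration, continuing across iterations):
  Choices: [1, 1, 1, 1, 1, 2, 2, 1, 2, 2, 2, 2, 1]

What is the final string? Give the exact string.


Answer: CCCEECCCEEEECCCE

Derivation:
Step 0: CE
Step 1: CCCE  (used choices [1])
Step 2: CCCCCCCCCE  (used choices [1, 1, 1])
Step 3: CCCEECCCEEEECCCE  (used choices [1, 2, 2, 1, 2, 2, 2, 2, 1])


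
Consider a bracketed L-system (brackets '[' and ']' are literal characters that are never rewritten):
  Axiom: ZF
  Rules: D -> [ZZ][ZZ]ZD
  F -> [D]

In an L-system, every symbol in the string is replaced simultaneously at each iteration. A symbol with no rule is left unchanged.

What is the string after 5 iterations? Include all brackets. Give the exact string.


Answer: Z[[ZZ][ZZ]Z[ZZ][ZZ]Z[ZZ][ZZ]Z[ZZ][ZZ]ZD]

Derivation:
Step 0: ZF
Step 1: Z[D]
Step 2: Z[[ZZ][ZZ]ZD]
Step 3: Z[[ZZ][ZZ]Z[ZZ][ZZ]ZD]
Step 4: Z[[ZZ][ZZ]Z[ZZ][ZZ]Z[ZZ][ZZ]ZD]
Step 5: Z[[ZZ][ZZ]Z[ZZ][ZZ]Z[ZZ][ZZ]Z[ZZ][ZZ]ZD]


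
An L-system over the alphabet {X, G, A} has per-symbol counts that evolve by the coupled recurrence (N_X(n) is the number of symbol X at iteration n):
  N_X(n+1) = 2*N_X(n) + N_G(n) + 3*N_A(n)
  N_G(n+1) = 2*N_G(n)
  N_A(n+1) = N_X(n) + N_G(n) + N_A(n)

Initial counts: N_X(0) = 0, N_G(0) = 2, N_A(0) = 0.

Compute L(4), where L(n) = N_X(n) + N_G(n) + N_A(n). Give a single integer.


Answer: 364

Derivation:
Step 0: N_X=0, N_G=2, N_A=0, L=2
Step 1: N_X=2, N_G=4, N_A=2, L=8
Step 2: N_X=14, N_G=8, N_A=8, L=30
Step 3: N_X=60, N_G=16, N_A=30, L=106
Step 4: N_X=226, N_G=32, N_A=106, L=364


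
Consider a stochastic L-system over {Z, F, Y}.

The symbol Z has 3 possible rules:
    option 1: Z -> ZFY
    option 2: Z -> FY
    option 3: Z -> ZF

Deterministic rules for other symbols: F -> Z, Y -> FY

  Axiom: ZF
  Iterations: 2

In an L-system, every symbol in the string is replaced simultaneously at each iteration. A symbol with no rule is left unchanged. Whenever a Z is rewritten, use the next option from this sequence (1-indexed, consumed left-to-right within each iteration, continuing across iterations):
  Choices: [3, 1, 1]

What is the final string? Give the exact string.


Step 0: ZF
Step 1: ZFZ  (used choices [3])
Step 2: ZFYZZFY  (used choices [1, 1])

Answer: ZFYZZFY


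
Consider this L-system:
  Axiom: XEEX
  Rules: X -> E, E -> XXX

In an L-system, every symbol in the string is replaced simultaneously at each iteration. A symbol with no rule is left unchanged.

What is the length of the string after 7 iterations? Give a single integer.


Answer: 216

Derivation:
Step 0: length = 4
Step 1: length = 8
Step 2: length = 12
Step 3: length = 24
Step 4: length = 36
Step 5: length = 72
Step 6: length = 108
Step 7: length = 216


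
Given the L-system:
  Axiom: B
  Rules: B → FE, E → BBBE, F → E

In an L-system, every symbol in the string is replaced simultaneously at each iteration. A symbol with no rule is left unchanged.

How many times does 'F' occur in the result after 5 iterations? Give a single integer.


Step 0: B  (0 'F')
Step 1: FE  (1 'F')
Step 2: EBBBE  (0 'F')
Step 3: BBBEFEFEFEBBBE  (3 'F')
Step 4: FEFEFEBBBEEBBBEEBBBEEBBBEFEFEFEBBBE  (6 'F')
Step 5: EBBBEEBBBEEBBBEFEFEFEBBBEBBBEFEFEFEBBBEBBBEFEFEFEBBBEBBBEFEFEFEBBBEEBBBEEBBBEEBBBEFEFEFEBBBE  (15 'F')

Answer: 15


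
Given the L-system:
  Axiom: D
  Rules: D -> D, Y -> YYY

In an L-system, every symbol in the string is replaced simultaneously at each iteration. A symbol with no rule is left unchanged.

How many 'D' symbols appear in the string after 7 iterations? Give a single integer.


Step 0: D  (1 'D')
Step 1: D  (1 'D')
Step 2: D  (1 'D')
Step 3: D  (1 'D')
Step 4: D  (1 'D')
Step 5: D  (1 'D')
Step 6: D  (1 'D')
Step 7: D  (1 'D')

Answer: 1


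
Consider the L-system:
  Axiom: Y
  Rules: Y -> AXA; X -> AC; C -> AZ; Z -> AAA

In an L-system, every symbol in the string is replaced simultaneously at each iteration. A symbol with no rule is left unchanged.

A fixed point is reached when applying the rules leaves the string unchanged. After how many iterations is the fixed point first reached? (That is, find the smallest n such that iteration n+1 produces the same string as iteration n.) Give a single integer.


Answer: 4

Derivation:
Step 0: Y
Step 1: AXA
Step 2: AACA
Step 3: AAAZA
Step 4: AAAAAAA
Step 5: AAAAAAA  (unchanged — fixed point at step 4)


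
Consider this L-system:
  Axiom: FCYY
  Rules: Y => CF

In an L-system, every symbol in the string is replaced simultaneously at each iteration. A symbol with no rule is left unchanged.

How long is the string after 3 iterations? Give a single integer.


Step 0: length = 4
Step 1: length = 6
Step 2: length = 6
Step 3: length = 6

Answer: 6


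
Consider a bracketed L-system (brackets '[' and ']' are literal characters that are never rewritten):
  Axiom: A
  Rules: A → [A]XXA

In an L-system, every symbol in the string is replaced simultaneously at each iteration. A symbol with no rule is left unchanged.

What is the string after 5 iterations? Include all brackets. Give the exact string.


Answer: [[[[[A]XXA]XX[A]XXA]XX[[A]XXA]XX[A]XXA]XX[[[A]XXA]XX[A]XXA]XX[[A]XXA]XX[A]XXA]XX[[[[A]XXA]XX[A]XXA]XX[[A]XXA]XX[A]XXA]XX[[[A]XXA]XX[A]XXA]XX[[A]XXA]XX[A]XXA

Derivation:
Step 0: A
Step 1: [A]XXA
Step 2: [[A]XXA]XX[A]XXA
Step 3: [[[A]XXA]XX[A]XXA]XX[[A]XXA]XX[A]XXA
Step 4: [[[[A]XXA]XX[A]XXA]XX[[A]XXA]XX[A]XXA]XX[[[A]XXA]XX[A]XXA]XX[[A]XXA]XX[A]XXA
Step 5: [[[[[A]XXA]XX[A]XXA]XX[[A]XXA]XX[A]XXA]XX[[[A]XXA]XX[A]XXA]XX[[A]XXA]XX[A]XXA]XX[[[[A]XXA]XX[A]XXA]XX[[A]XXA]XX[A]XXA]XX[[[A]XXA]XX[A]XXA]XX[[A]XXA]XX[A]XXA


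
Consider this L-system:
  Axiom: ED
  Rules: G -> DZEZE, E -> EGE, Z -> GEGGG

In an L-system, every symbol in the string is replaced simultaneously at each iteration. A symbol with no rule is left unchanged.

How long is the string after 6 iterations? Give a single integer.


Step 0: length = 2
Step 1: length = 4
Step 2: length = 12
Step 3: length = 40
Step 4: length = 148
Step 5: length = 532
Step 6: length = 1988

Answer: 1988


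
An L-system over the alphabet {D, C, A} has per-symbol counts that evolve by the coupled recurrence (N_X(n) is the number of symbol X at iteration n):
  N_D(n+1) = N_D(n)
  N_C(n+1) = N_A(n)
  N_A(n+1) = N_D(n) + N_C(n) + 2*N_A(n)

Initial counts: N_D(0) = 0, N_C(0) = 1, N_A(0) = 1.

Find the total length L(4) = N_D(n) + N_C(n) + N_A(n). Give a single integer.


Step 0: N_D=0, N_C=1, N_A=1, L=2
Step 1: N_D=0, N_C=1, N_A=3, L=4
Step 2: N_D=0, N_C=3, N_A=7, L=10
Step 3: N_D=0, N_C=7, N_A=17, L=24
Step 4: N_D=0, N_C=17, N_A=41, L=58

Answer: 58


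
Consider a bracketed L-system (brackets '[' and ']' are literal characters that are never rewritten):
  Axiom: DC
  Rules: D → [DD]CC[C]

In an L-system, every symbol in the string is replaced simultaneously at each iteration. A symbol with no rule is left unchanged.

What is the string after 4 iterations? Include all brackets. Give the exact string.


Answer: [[[[DD]CC[C][DD]CC[C]]CC[C][[DD]CC[C][DD]CC[C]]CC[C]]CC[C][[[DD]CC[C][DD]CC[C]]CC[C][[DD]CC[C][DD]CC[C]]CC[C]]CC[C]]CC[C]C

Derivation:
Step 0: DC
Step 1: [DD]CC[C]C
Step 2: [[DD]CC[C][DD]CC[C]]CC[C]C
Step 3: [[[DD]CC[C][DD]CC[C]]CC[C][[DD]CC[C][DD]CC[C]]CC[C]]CC[C]C
Step 4: [[[[DD]CC[C][DD]CC[C]]CC[C][[DD]CC[C][DD]CC[C]]CC[C]]CC[C][[[DD]CC[C][DD]CC[C]]CC[C][[DD]CC[C][DD]CC[C]]CC[C]]CC[C]]CC[C]C


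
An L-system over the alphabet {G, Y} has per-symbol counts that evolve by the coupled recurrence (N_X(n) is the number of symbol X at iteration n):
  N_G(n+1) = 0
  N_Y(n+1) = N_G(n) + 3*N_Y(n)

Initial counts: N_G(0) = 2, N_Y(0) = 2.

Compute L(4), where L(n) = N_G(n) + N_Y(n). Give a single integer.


Step 0: N_G=2, N_Y=2, L=4
Step 1: N_G=0, N_Y=8, L=8
Step 2: N_G=0, N_Y=24, L=24
Step 3: N_G=0, N_Y=72, L=72
Step 4: N_G=0, N_Y=216, L=216

Answer: 216


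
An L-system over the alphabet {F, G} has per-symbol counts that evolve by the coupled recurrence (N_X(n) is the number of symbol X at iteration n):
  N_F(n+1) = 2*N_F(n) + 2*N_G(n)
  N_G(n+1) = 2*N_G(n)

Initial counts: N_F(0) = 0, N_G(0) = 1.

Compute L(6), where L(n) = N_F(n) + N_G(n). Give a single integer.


Step 0: N_F=0, N_G=1, L=1
Step 1: N_F=2, N_G=2, L=4
Step 2: N_F=8, N_G=4, L=12
Step 3: N_F=24, N_G=8, L=32
Step 4: N_F=64, N_G=16, L=80
Step 5: N_F=160, N_G=32, L=192
Step 6: N_F=384, N_G=64, L=448

Answer: 448


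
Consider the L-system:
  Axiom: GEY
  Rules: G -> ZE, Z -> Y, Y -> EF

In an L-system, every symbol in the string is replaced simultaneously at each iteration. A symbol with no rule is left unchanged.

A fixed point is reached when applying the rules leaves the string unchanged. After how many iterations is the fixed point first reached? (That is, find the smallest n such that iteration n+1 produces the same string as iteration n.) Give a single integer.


Answer: 3

Derivation:
Step 0: GEY
Step 1: ZEEEF
Step 2: YEEEF
Step 3: EFEEEF
Step 4: EFEEEF  (unchanged — fixed point at step 3)


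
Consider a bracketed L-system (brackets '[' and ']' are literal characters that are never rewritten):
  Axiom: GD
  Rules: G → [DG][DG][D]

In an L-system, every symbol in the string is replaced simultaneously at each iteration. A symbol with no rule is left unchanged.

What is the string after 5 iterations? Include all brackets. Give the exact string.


Step 0: GD
Step 1: [DG][DG][D]D
Step 2: [D[DG][DG][D]][D[DG][DG][D]][D]D
Step 3: [D[D[DG][DG][D]][D[DG][DG][D]][D]][D[D[DG][DG][D]][D[DG][DG][D]][D]][D]D
Step 4: [D[D[D[DG][DG][D]][D[DG][DG][D]][D]][D[D[DG][DG][D]][D[DG][DG][D]][D]][D]][D[D[D[DG][DG][D]][D[DG][DG][D]][D]][D[D[DG][DG][D]][D[DG][DG][D]][D]][D]][D]D
Step 5: [D[D[D[D[DG][DG][D]][D[DG][DG][D]][D]][D[D[DG][DG][D]][D[DG][DG][D]][D]][D]][D[D[D[DG][DG][D]][D[DG][DG][D]][D]][D[D[DG][DG][D]][D[DG][DG][D]][D]][D]][D]][D[D[D[D[DG][DG][D]][D[DG][DG][D]][D]][D[D[DG][DG][D]][D[DG][DG][D]][D]][D]][D[D[D[DG][DG][D]][D[DG][DG][D]][D]][D[D[DG][DG][D]][D[DG][DG][D]][D]][D]][D]][D]D

Answer: [D[D[D[D[DG][DG][D]][D[DG][DG][D]][D]][D[D[DG][DG][D]][D[DG][DG][D]][D]][D]][D[D[D[DG][DG][D]][D[DG][DG][D]][D]][D[D[DG][DG][D]][D[DG][DG][D]][D]][D]][D]][D[D[D[D[DG][DG][D]][D[DG][DG][D]][D]][D[D[DG][DG][D]][D[DG][DG][D]][D]][D]][D[D[D[DG][DG][D]][D[DG][DG][D]][D]][D[D[DG][DG][D]][D[DG][DG][D]][D]][D]][D]][D]D


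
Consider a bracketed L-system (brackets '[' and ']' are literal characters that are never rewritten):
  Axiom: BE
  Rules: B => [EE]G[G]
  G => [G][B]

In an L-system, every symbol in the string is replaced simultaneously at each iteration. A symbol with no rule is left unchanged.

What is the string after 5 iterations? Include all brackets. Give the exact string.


Step 0: BE
Step 1: [EE]G[G]E
Step 2: [EE][G][B][[G][B]]E
Step 3: [EE][[G][B]][[EE]G[G]][[[G][B]][[EE]G[G]]]E
Step 4: [EE][[[G][B]][[EE]G[G]]][[EE][G][B][[G][B]]][[[[G][B]][[EE]G[G]]][[EE][G][B][[G][B]]]]E
Step 5: [EE][[[[G][B]][[EE]G[G]]][[EE][G][B][[G][B]]]][[EE][[G][B]][[EE]G[G]][[[G][B]][[EE]G[G]]]][[[[[G][B]][[EE]G[G]]][[EE][G][B][[G][B]]]][[EE][[G][B]][[EE]G[G]][[[G][B]][[EE]G[G]]]]]E

Answer: [EE][[[[G][B]][[EE]G[G]]][[EE][G][B][[G][B]]]][[EE][[G][B]][[EE]G[G]][[[G][B]][[EE]G[G]]]][[[[[G][B]][[EE]G[G]]][[EE][G][B][[G][B]]]][[EE][[G][B]][[EE]G[G]][[[G][B]][[EE]G[G]]]]]E


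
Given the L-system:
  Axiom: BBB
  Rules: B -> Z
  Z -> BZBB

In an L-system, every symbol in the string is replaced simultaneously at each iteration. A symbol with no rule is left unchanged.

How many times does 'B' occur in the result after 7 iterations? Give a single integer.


Step 0: BBB  (3 'B')
Step 1: ZZZ  (0 'B')
Step 2: BZBBBZBBBZBB  (9 'B')
Step 3: ZBZBBZZZBZBBZZZBZBBZZ  (9 'B')
Step 4: BZBBZBZBBZZBZBBBZBBBZBBZBZBBZZBZBBBZBBBZBBZBZBBZZBZBBBZBB  (36 'B')
Step 5: ZBZBBZZBZBBZBZBBZZBZBBBZBBZBZBBZZZBZBBZZZBZBBZZBZBBZBZBBZZBZBBBZBBZBZBBZZZBZBBZZZBZBBZZBZBBZBZBBZZBZBBBZBBZBZBBZZZBZBBZZ  (63 'B')
Step 6: BZBBZBZBBZZBZBBBZBBZBZBBZZBZBBZBZBBZZBZBBBZBBZBZBBZZZBZBBZZBZBBZBZBBZZBZBBBZBBBZBBZBZBBZZBZBBBZBBBZBBZBZBBZZBZBBBZBBZBZBBZZBZBBZBZBBZZBZBBBZBBZBZBBZZZBZBBZZBZBBZBZBBZZBZBBBZBBBZBBZBZBBZZBZBBBZBBBZBBZBZBBZZBZBBBZBBZBZBBZZBZBBZBZBBZZBZBBBZBBZBZBBZZZBZBBZZBZBBZBZBBZZBZBBBZBBBZBBZBZBBZZBZBBBZBB  (171 'B')
Step 7: ZBZBBZZBZBBZBZBBZZBZBBBZBBZBZBBZZZBZBBZZBZBBZBZBBZZBZBBBZBBZBZBBZZBZBBZBZBBZZBZBBBZBBZBZBBZZZBZBBZZBZBBZBZBBZZBZBBBZBBBZBBZBZBBZZBZBBBZBBZBZBBZZBZBBZBZBBZZBZBBBZBBZBZBBZZZBZBBZZZBZBBZZBZBBZBZBBZZBZBBBZBBZBZBBZZZBZBBZZZBZBBZZBZBBZBZBBZZBZBBBZBBZBZBBZZZBZBBZZBZBBZBZBBZZBZBBBZBBZBZBBZZBZBBZBZBBZZBZBBBZBBZBZBBZZZBZBBZZBZBBZBZBBZZBZBBBZBBBZBBZBZBBZZBZBBBZBBZBZBBZZBZBBZBZBBZZBZBBBZBBZBZBBZZZBZBBZZZBZBBZZBZBBZBZBBZZBZBBBZBBZBZBBZZZBZBBZZZBZBBZZBZBBZBZBBZZBZBBBZBBZBZBBZZZBZBBZZBZBBZBZBBZZBZBBBZBBZBZBBZZBZBBZBZBBZZBZBBBZBBZBZBBZZZBZBBZZBZBBZBZBBZZBZBBBZBBBZBBZBZBBZZBZBBBZBBZBZBBZZBZBBZBZBBZZBZBBBZBBZBZBBZZZBZBBZZZBZBBZZBZBBZBZBBZZBZBBBZBBZBZBBZZZBZBBZZ  (360 'B')

Answer: 360


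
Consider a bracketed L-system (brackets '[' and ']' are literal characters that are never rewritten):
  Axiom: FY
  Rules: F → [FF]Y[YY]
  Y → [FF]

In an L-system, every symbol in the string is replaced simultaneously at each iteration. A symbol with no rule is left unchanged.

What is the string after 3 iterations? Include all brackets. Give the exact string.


Answer: [[[FF]Y[YY][FF]Y[YY]][FF][[FF][FF]][[FF]Y[YY][FF]Y[YY]][FF][[FF][FF]]][[FF]Y[YY][FF]Y[YY]][[[FF]Y[YY][FF]Y[YY]][[FF]Y[YY][FF]Y[YY]]][[[FF]Y[YY][FF]Y[YY]][FF][[FF][FF]][[FF]Y[YY][FF]Y[YY]][FF][[FF][FF]]]

Derivation:
Step 0: FY
Step 1: [FF]Y[YY][FF]
Step 2: [[FF]Y[YY][FF]Y[YY]][FF][[FF][FF]][[FF]Y[YY][FF]Y[YY]]
Step 3: [[[FF]Y[YY][FF]Y[YY]][FF][[FF][FF]][[FF]Y[YY][FF]Y[YY]][FF][[FF][FF]]][[FF]Y[YY][FF]Y[YY]][[[FF]Y[YY][FF]Y[YY]][[FF]Y[YY][FF]Y[YY]]][[[FF]Y[YY][FF]Y[YY]][FF][[FF][FF]][[FF]Y[YY][FF]Y[YY]][FF][[FF][FF]]]


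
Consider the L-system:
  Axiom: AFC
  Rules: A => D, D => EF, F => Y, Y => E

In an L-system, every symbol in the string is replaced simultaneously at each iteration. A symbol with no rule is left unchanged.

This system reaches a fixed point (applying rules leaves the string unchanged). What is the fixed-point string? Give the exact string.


Answer: EEEC

Derivation:
Step 0: AFC
Step 1: DYC
Step 2: EFEC
Step 3: EYEC
Step 4: EEEC
Step 5: EEEC  (unchanged — fixed point at step 4)


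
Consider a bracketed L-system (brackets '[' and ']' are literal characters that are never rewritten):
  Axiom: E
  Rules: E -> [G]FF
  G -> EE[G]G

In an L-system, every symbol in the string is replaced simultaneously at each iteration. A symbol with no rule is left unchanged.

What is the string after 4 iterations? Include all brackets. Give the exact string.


Answer: [[EE[G]G]FF[EE[G]G]FF[[G]FF[G]FF[EE[G]G]EE[G]G][G]FF[G]FF[EE[G]G]EE[G]G]FF

Derivation:
Step 0: E
Step 1: [G]FF
Step 2: [EE[G]G]FF
Step 3: [[G]FF[G]FF[EE[G]G]EE[G]G]FF
Step 4: [[EE[G]G]FF[EE[G]G]FF[[G]FF[G]FF[EE[G]G]EE[G]G][G]FF[G]FF[EE[G]G]EE[G]G]FF


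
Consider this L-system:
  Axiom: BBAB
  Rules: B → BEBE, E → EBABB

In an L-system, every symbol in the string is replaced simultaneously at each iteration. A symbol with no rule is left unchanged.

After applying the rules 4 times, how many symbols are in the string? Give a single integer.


Step 0: length = 4
Step 1: length = 13
Step 2: length = 55
Step 3: length = 217
Step 4: length = 871

Answer: 871


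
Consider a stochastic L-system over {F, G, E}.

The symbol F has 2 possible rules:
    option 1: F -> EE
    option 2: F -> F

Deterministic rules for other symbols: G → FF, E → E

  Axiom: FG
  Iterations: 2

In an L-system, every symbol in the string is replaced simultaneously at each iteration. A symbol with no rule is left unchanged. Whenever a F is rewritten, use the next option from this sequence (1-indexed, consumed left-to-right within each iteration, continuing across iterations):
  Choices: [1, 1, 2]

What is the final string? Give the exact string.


Answer: EEEEF

Derivation:
Step 0: FG
Step 1: EEFF  (used choices [1])
Step 2: EEEEF  (used choices [1, 2])


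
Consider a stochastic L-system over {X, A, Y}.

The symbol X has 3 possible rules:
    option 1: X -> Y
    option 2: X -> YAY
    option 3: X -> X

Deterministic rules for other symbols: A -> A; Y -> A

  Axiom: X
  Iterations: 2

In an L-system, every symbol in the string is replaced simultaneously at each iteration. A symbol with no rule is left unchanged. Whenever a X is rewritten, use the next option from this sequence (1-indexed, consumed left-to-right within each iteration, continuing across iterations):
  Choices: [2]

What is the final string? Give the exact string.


Answer: AAA

Derivation:
Step 0: X
Step 1: YAY  (used choices [2])
Step 2: AAA  (used choices [])


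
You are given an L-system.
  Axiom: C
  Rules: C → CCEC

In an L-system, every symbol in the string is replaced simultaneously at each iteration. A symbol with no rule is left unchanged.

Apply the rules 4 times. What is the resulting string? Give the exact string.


Answer: CCECCCECECCECCCECCCECECCECECCECCCECECCECCCECCCECECCECCCECCCECECCECECCECCCECECCECECCECCCECECCECCCECCCECECCECECCECCCECECCEC

Derivation:
Step 0: C
Step 1: CCEC
Step 2: CCECCCECECCEC
Step 3: CCECCCECECCECCCECCCECECCECECCECCCECECCEC
Step 4: CCECCCECECCECCCECCCECECCECECCECCCECECCECCCECCCECECCECCCECCCECECCECECCECCCECECCECECCECCCECECCECCCECCCECECCECECCECCCECECCEC


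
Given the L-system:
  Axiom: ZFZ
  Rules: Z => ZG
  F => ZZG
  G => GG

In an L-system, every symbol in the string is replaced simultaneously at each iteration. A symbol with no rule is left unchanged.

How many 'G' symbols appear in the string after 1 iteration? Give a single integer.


Answer: 3

Derivation:
Step 0: ZFZ  (0 'G')
Step 1: ZGZZGZG  (3 'G')


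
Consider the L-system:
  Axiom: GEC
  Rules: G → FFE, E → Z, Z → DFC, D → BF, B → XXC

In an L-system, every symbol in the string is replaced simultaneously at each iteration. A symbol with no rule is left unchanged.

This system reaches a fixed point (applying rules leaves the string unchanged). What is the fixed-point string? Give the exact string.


Step 0: GEC
Step 1: FFEZC
Step 2: FFZDFCC
Step 3: FFDFCBFFCC
Step 4: FFBFFCXXCFFCC
Step 5: FFXXCFFCXXCFFCC
Step 6: FFXXCFFCXXCFFCC  (unchanged — fixed point at step 5)

Answer: FFXXCFFCXXCFFCC


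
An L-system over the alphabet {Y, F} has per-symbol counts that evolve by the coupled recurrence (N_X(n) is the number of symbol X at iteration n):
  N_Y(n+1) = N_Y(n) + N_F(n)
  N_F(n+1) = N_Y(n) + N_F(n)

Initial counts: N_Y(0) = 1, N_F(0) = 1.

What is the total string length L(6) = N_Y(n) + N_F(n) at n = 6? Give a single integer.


Answer: 128

Derivation:
Step 0: N_Y=1, N_F=1, L=2
Step 1: N_Y=2, N_F=2, L=4
Step 2: N_Y=4, N_F=4, L=8
Step 3: N_Y=8, N_F=8, L=16
Step 4: N_Y=16, N_F=16, L=32
Step 5: N_Y=32, N_F=32, L=64
Step 6: N_Y=64, N_F=64, L=128


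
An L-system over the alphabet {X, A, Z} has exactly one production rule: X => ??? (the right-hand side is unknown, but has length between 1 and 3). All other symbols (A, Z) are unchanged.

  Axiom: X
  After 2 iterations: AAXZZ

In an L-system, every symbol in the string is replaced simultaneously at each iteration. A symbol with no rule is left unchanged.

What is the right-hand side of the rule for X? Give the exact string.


Trying X => AXZ:
  Step 0: X
  Step 1: AXZ
  Step 2: AAXZZ
Matches the given result.

Answer: AXZ


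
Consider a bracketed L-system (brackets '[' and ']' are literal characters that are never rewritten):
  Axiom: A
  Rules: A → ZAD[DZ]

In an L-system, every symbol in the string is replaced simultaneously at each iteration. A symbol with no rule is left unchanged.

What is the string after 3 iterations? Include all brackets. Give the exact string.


Answer: ZZZAD[DZ]D[DZ]D[DZ]

Derivation:
Step 0: A
Step 1: ZAD[DZ]
Step 2: ZZAD[DZ]D[DZ]
Step 3: ZZZAD[DZ]D[DZ]D[DZ]


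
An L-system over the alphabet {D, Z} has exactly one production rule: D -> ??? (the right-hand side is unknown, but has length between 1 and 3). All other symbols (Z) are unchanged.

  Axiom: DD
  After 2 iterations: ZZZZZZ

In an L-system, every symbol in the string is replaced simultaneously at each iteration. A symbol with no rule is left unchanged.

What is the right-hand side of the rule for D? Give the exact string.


Trying D -> ZZZ:
  Step 0: DD
  Step 1: ZZZZZZ
  Step 2: ZZZZZZ
Matches the given result.

Answer: ZZZ


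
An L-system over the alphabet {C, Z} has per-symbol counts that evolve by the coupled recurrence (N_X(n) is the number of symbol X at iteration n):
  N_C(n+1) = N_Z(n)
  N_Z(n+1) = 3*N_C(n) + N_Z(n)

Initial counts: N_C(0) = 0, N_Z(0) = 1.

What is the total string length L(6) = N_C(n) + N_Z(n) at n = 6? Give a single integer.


Answer: 137

Derivation:
Step 0: N_C=0, N_Z=1, L=1
Step 1: N_C=1, N_Z=1, L=2
Step 2: N_C=1, N_Z=4, L=5
Step 3: N_C=4, N_Z=7, L=11
Step 4: N_C=7, N_Z=19, L=26
Step 5: N_C=19, N_Z=40, L=59
Step 6: N_C=40, N_Z=97, L=137


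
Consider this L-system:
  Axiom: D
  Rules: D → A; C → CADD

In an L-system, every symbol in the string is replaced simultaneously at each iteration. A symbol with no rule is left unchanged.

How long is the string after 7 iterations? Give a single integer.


Answer: 1

Derivation:
Step 0: length = 1
Step 1: length = 1
Step 2: length = 1
Step 3: length = 1
Step 4: length = 1
Step 5: length = 1
Step 6: length = 1
Step 7: length = 1


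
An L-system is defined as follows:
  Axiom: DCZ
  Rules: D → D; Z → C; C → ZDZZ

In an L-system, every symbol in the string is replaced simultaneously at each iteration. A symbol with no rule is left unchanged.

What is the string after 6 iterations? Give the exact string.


Answer: DCDCCDCDCCCDCCDCDCCDCDCCCDCCCDCCDCDCCCDCCZDZZDZDZZZDZZDZDZZDZDZZZDZZZDZZDZDZZZDZZ

Derivation:
Step 0: DCZ
Step 1: DZDZZC
Step 2: DCDCCZDZZ
Step 3: DZDZZDZDZZZDZZCDCC
Step 4: DCDCCDCDCCCDCCZDZZDZDZZZDZZ
Step 5: DZDZZDZDZZZDZZDZDZZDZDZZZDZZZDZZDZDZZZDZZCDCCDCDCCCDCC
Step 6: DCDCCDCDCCCDCCDCDCCDCDCCCDCCCDCCDCDCCCDCCZDZZDZDZZZDZZDZDZZDZDZZZDZZZDZZDZDZZZDZZ


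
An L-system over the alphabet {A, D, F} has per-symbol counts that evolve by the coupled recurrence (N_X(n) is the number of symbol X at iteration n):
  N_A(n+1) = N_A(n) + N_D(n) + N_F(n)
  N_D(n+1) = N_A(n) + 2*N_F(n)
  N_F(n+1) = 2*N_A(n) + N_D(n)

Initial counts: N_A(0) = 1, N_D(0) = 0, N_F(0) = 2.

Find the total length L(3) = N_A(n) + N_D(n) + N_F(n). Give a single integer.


Answer: 87

Derivation:
Step 0: N_A=1, N_D=0, N_F=2, L=3
Step 1: N_A=3, N_D=5, N_F=2, L=10
Step 2: N_A=10, N_D=7, N_F=11, L=28
Step 3: N_A=28, N_D=32, N_F=27, L=87


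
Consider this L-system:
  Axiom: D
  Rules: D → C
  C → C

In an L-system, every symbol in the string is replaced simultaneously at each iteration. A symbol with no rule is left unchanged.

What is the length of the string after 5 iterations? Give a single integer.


Answer: 1

Derivation:
Step 0: length = 1
Step 1: length = 1
Step 2: length = 1
Step 3: length = 1
Step 4: length = 1
Step 5: length = 1


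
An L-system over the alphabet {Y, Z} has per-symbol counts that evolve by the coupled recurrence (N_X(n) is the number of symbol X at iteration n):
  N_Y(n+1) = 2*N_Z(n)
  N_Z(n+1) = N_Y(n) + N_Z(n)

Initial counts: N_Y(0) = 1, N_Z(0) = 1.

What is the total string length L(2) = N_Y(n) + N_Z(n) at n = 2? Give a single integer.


Step 0: N_Y=1, N_Z=1, L=2
Step 1: N_Y=2, N_Z=2, L=4
Step 2: N_Y=4, N_Z=4, L=8

Answer: 8


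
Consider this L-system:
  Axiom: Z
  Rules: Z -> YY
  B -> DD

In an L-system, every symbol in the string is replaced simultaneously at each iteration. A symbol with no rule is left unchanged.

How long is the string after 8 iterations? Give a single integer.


Step 0: length = 1
Step 1: length = 2
Step 2: length = 2
Step 3: length = 2
Step 4: length = 2
Step 5: length = 2
Step 6: length = 2
Step 7: length = 2
Step 8: length = 2

Answer: 2


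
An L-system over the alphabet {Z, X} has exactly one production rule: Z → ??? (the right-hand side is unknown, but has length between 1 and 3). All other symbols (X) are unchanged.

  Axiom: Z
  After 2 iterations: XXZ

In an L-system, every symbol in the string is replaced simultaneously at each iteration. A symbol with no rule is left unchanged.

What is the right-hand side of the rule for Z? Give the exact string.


Trying Z → XZ:
  Step 0: Z
  Step 1: XZ
  Step 2: XXZ
Matches the given result.

Answer: XZ


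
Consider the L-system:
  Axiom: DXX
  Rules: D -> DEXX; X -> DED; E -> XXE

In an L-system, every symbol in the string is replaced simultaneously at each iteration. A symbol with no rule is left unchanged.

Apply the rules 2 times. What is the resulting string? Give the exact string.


Step 0: DXX
Step 1: DEXXDEDDED
Step 2: DEXXXXEDEDDEDDEXXXXEDEXXDEXXXXEDEXX

Answer: DEXXXXEDEDDEDDEXXXXEDEXXDEXXXXEDEXX


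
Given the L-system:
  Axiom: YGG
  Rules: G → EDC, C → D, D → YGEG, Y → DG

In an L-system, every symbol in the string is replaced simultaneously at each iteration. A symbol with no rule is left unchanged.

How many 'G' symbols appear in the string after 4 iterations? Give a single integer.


Answer: 23

Derivation:
Step 0: YGG  (2 'G')
Step 1: DGEDCEDC  (1 'G')
Step 2: YGEGEDCEYGEGDEYGEGD  (6 'G')
Step 3: DGEDCEEDCEYGEGDEDGEDCEEDCYGEGEDGEDCEEDCYGEG  (9 'G')
Step 4: YGEGEDCEYGEGDEEYGEGDEDGEDCEEDCYGEGEYGEGEDCEYGEGDEEYGEGDDGEDCEEDCEYGEGEDCEYGEGDEEYGEGDDGEDCEEDC  (23 'G')


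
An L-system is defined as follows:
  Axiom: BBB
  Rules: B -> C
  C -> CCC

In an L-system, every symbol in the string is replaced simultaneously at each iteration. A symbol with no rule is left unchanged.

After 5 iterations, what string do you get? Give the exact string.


Step 0: BBB
Step 1: CCC
Step 2: CCCCCCCCC
Step 3: CCCCCCCCCCCCCCCCCCCCCCCCCCC
Step 4: CCCCCCCCCCCCCCCCCCCCCCCCCCCCCCCCCCCCCCCCCCCCCCCCCCCCCCCCCCCCCCCCCCCCCCCCCCCCCCCCC
Step 5: CCCCCCCCCCCCCCCCCCCCCCCCCCCCCCCCCCCCCCCCCCCCCCCCCCCCCCCCCCCCCCCCCCCCCCCCCCCCCCCCCCCCCCCCCCCCCCCCCCCCCCCCCCCCCCCCCCCCCCCCCCCCCCCCCCCCCCCCCCCCCCCCCCCCCCCCCCCCCCCCCCCCCCCCCCCCCCCCCCCCCCCCCCCCCCCCCCCCCCCCCCCCCCCCCCCCCCCCCCCCCCCCCCCCCCCCCCCCCCCCCCC

Answer: CCCCCCCCCCCCCCCCCCCCCCCCCCCCCCCCCCCCCCCCCCCCCCCCCCCCCCCCCCCCCCCCCCCCCCCCCCCCCCCCCCCCCCCCCCCCCCCCCCCCCCCCCCCCCCCCCCCCCCCCCCCCCCCCCCCCCCCCCCCCCCCCCCCCCCCCCCCCCCCCCCCCCCCCCCCCCCCCCCCCCCCCCCCCCCCCCCCCCCCCCCCCCCCCCCCCCCCCCCCCCCCCCCCCCCCCCCCCCCCCCCC


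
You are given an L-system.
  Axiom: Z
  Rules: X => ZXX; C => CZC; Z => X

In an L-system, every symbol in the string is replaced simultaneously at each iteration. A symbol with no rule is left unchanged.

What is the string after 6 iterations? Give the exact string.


Step 0: Z
Step 1: X
Step 2: ZXX
Step 3: XZXXZXX
Step 4: ZXXXZXXZXXXZXXZXX
Step 5: XZXXZXXZXXXZXXZXXXZXXZXXZXXXZXXZXXXZXXZXX
Step 6: ZXXXZXXZXXXZXXZXXXZXXZXXZXXXZXXZXXXZXXZXXZXXXZXXZXXXZXXZXXXZXXZXXZXXXZXXZXXXZXXZXXZXXXZXXZXXXZXXZXX

Answer: ZXXXZXXZXXXZXXZXXXZXXZXXZXXXZXXZXXXZXXZXXZXXXZXXZXXXZXXZXXXZXXZXXZXXXZXXZXXXZXXZXXZXXXZXXZXXXZXXZXX


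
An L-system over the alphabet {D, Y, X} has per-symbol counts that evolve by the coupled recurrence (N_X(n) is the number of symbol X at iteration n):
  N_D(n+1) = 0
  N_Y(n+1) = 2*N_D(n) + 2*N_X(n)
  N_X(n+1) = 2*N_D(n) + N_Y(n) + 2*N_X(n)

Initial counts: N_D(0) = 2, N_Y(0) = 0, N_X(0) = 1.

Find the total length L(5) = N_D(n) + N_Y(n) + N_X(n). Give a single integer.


Step 0: N_D=2, N_Y=0, N_X=1, L=3
Step 1: N_D=0, N_Y=6, N_X=6, L=12
Step 2: N_D=0, N_Y=12, N_X=18, L=30
Step 3: N_D=0, N_Y=36, N_X=48, L=84
Step 4: N_D=0, N_Y=96, N_X=132, L=228
Step 5: N_D=0, N_Y=264, N_X=360, L=624

Answer: 624


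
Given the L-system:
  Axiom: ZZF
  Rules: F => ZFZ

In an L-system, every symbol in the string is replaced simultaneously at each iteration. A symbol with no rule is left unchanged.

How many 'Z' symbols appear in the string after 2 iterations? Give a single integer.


Step 0: ZZF  (2 'Z')
Step 1: ZZZFZ  (4 'Z')
Step 2: ZZZZFZZ  (6 'Z')

Answer: 6


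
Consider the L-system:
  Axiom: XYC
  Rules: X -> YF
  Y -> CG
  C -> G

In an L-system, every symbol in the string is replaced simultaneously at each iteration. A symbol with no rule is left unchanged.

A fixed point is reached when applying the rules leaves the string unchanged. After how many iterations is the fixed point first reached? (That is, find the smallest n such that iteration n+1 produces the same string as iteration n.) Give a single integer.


Step 0: XYC
Step 1: YFCGG
Step 2: CGFGGG
Step 3: GGFGGG
Step 4: GGFGGG  (unchanged — fixed point at step 3)

Answer: 3


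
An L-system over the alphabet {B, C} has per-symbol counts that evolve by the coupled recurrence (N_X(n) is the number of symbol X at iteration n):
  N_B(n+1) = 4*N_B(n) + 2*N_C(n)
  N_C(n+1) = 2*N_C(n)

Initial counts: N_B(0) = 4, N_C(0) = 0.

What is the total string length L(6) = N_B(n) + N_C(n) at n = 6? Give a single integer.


Answer: 16384

Derivation:
Step 0: N_B=4, N_C=0, L=4
Step 1: N_B=16, N_C=0, L=16
Step 2: N_B=64, N_C=0, L=64
Step 3: N_B=256, N_C=0, L=256
Step 4: N_B=1024, N_C=0, L=1024
Step 5: N_B=4096, N_C=0, L=4096
Step 6: N_B=16384, N_C=0, L=16384
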